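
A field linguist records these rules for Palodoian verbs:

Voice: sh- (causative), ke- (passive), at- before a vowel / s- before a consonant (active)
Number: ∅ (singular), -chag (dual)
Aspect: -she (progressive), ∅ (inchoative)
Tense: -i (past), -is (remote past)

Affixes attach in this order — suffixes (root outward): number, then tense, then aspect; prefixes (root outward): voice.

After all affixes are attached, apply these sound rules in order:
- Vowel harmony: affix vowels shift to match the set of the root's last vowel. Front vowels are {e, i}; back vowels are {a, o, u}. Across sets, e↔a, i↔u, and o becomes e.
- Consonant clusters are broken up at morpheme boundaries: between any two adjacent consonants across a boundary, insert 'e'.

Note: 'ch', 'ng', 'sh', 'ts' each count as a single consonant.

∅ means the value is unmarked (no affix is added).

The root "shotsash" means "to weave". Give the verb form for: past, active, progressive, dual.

seshotsashechagusha

Attach number dual -chag → shotsashchag.
Attach tense past -i → shotsashchagi.
Attach aspect progressive -she → shotsashchagishe.
Attach voice active s- (before consonant 'sh') → sshotsashchagishe.
Apply vowel harmony: sshotsashchagishe → sshotsashchagusha.
Apply epenthesis: sshotsashchagusha → seshotsashechagusha.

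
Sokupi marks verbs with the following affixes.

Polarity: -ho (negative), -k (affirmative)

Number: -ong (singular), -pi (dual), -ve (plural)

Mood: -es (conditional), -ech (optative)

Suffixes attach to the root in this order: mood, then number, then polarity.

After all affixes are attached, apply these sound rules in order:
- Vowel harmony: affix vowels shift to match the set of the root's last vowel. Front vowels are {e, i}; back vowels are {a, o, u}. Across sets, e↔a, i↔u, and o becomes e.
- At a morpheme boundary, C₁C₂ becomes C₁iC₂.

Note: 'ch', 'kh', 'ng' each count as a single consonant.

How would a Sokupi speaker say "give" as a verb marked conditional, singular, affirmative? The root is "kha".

khaasongik

Attach mood conditional -es → khaes.
Attach number singular -ong → khaesong.
Attach polarity affirmative -k → khaesongk.
Apply vowel harmony: khaesongk → khaasongk.
Apply epenthesis: khaasongk → khaasongik.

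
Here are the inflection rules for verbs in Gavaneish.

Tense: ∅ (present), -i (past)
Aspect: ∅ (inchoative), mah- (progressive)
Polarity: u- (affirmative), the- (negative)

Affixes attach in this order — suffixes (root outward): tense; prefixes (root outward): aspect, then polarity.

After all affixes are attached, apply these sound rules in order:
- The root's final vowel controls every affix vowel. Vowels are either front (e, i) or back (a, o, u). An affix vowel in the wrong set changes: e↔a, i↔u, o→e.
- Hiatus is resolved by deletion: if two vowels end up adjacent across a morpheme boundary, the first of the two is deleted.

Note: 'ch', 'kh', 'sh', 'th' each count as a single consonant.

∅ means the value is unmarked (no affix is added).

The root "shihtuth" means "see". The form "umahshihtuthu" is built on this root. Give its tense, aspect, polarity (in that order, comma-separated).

Segment: u-mah-shihtuth-i.
tense: -i → past.
aspect: mah- → progressive.
polarity: u- → affirmative.

past, progressive, affirmative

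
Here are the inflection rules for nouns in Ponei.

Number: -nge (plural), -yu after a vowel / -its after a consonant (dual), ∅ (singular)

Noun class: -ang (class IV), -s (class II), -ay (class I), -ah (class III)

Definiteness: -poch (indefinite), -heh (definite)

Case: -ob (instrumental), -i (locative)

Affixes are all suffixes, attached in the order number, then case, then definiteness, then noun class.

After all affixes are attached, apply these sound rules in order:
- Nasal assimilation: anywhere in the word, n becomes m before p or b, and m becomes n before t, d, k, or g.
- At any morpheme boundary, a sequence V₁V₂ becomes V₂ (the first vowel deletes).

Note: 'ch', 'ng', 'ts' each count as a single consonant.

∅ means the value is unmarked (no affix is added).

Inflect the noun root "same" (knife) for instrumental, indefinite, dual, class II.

sameyobpochs

Attach number dual -yu (after vowel 'e') → sameyu.
Attach case instrumental -ob → sameyuob.
Attach definiteness indefinite -poch → sameyuobpoch.
Attach noun class class II -s → sameyuobpochs.
Nasal assimilation: no change.
Apply vowel deletion: sameyuobpochs → sameyobpochs.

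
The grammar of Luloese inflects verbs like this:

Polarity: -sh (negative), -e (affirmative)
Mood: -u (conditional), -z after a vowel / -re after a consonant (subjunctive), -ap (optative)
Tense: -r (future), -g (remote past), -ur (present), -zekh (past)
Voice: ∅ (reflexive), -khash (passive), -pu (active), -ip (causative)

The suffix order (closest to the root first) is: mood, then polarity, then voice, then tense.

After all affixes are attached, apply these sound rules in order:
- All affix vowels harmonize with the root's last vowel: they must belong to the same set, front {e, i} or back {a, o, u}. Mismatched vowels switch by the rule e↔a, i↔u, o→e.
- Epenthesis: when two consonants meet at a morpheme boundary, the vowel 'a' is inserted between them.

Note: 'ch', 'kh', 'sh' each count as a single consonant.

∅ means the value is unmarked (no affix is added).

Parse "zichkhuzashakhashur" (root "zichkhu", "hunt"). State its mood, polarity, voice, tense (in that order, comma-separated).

subjunctive, negative, passive, present

Segment: zichkhu-z-sh-khash-ur.
mood: -z/re → subjunctive.
polarity: -sh → negative.
voice: -khash → passive.
tense: -ur → present.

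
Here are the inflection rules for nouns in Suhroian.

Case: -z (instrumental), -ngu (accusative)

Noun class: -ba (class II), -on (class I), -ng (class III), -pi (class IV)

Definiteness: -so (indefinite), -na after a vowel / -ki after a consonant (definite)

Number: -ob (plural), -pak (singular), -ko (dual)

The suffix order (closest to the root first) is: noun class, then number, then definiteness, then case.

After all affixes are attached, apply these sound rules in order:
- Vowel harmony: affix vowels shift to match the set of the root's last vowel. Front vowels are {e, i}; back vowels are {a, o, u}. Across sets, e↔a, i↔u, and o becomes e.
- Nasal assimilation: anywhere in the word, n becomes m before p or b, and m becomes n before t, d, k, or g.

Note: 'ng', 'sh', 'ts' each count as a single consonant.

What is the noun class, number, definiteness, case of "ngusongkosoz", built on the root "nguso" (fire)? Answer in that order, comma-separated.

class III, dual, indefinite, instrumental

Segment: nguso-ng-ko-so-z.
noun class: -ng → class III.
number: -ko → dual.
definiteness: -so → indefinite.
case: -z → instrumental.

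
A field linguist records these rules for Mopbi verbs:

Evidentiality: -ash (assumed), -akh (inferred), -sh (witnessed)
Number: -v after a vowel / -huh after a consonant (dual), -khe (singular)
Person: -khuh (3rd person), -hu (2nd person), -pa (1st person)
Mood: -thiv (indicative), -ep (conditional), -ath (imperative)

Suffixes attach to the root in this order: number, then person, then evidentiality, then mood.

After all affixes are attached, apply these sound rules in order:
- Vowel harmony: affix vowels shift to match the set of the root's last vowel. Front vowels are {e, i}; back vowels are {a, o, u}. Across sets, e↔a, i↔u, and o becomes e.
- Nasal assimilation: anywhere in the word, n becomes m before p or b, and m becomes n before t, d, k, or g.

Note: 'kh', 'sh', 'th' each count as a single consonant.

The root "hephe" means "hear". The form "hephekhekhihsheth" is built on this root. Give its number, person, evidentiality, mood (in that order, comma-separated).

singular, 3rd person, witnessed, imperative

Segment: hephe-khe-khuh-sh-ath.
number: -khe → singular.
person: -khuh → 3rd person.
evidentiality: -sh → witnessed.
mood: -ath → imperative.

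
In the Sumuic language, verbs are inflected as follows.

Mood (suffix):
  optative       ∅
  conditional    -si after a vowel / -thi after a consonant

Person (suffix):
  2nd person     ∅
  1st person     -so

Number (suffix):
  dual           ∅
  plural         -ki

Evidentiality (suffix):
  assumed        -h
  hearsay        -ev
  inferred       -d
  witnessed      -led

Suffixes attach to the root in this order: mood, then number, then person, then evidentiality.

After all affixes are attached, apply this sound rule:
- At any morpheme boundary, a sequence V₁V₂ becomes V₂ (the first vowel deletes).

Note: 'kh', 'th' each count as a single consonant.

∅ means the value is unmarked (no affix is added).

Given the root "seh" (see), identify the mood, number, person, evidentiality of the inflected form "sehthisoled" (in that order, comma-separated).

Segment: seh-thi-so-led.
mood: -si/thi → conditional.
number: ∅ → dual.
person: -so → 1st person.
evidentiality: -led → witnessed.

conditional, dual, 1st person, witnessed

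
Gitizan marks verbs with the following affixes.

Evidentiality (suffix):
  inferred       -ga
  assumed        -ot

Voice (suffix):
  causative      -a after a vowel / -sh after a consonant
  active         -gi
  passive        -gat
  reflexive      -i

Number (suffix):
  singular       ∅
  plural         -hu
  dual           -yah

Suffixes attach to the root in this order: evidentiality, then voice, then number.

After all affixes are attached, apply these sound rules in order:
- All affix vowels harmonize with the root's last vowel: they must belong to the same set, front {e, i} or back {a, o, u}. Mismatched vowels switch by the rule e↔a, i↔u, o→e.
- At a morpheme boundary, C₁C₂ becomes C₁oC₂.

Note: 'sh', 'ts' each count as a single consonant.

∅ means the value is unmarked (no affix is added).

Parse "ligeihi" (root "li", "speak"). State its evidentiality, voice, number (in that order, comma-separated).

inferred, reflexive, plural

Segment: li-ga-i-hu.
evidentiality: -ga → inferred.
voice: -i → reflexive.
number: -hu → plural.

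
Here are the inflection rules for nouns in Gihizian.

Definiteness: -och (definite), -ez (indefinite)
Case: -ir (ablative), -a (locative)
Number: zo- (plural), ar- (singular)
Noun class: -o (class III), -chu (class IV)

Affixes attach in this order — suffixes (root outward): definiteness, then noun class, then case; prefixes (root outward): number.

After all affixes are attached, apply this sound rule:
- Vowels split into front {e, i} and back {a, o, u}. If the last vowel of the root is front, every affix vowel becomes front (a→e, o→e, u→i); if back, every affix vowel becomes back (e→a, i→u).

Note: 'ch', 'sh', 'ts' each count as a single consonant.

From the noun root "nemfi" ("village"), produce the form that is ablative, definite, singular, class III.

ernemfiecheir

Attach number singular ar- → arnemfi.
Attach definiteness definite -och → arnemfioch.
Attach noun class class III -o → arnemfiocho.
Attach case ablative -ir → arnemfiochoir.
Apply vowel harmony: arnemfiochoir → ernemfiecheir.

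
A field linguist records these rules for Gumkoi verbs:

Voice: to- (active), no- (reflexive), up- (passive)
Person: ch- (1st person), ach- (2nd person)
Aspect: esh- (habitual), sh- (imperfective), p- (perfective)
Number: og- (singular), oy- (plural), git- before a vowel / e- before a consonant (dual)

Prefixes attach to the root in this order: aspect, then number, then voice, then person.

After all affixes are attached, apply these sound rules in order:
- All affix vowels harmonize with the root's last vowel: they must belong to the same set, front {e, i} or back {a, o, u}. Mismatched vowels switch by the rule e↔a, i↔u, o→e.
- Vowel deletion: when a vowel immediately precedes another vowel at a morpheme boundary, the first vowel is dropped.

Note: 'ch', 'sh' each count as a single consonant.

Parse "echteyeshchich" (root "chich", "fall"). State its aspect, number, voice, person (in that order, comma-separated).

Segment: ach-to-oy-esh-chich.
aspect: esh- → habitual.
number: oy- → plural.
voice: to- → active.
person: ach- → 2nd person.

habitual, plural, active, 2nd person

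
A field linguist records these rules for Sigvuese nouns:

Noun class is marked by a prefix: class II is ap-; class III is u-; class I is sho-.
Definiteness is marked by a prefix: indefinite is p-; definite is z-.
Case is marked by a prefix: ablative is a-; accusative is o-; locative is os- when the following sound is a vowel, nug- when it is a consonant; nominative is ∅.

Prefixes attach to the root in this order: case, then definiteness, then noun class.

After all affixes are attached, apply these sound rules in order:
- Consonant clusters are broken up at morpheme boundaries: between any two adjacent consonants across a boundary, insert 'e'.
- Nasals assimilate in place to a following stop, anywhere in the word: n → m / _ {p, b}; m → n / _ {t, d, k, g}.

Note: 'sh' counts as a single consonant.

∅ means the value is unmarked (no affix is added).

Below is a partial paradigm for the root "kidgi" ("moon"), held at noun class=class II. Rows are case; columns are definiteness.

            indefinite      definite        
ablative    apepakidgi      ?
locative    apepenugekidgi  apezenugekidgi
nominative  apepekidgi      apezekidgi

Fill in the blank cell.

Attach case ablative a- → akidgi.
Attach definiteness definite z- → zakidgi.
Attach noun class class II ap- → apzakidgi.
Apply epenthesis: apzakidgi → apezakidgi.
Nasal assimilation: no change.

apezakidgi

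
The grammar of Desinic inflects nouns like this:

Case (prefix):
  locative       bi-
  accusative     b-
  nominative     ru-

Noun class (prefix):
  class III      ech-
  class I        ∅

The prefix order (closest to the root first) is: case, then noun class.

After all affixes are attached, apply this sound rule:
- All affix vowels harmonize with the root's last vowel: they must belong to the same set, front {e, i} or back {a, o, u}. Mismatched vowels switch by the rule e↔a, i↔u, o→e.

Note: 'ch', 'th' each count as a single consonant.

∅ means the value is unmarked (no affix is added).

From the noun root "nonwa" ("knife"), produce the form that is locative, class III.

Attach case locative bi- → binonwa.
Attach noun class class III ech- → echbinonwa.
Apply vowel harmony: echbinonwa → achbunonwa.

achbunonwa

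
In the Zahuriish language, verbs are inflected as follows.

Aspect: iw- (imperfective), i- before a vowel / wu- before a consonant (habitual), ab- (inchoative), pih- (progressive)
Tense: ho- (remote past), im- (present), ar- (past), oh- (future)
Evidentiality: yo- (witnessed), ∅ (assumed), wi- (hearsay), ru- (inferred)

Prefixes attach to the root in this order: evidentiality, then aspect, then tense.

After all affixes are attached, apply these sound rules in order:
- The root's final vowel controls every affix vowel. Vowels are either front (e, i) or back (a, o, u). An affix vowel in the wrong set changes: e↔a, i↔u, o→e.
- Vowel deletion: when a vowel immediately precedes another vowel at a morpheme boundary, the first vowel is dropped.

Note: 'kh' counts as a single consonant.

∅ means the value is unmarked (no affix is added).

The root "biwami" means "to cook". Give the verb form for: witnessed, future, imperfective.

Attach evidentiality witnessed yo- → yobiwami.
Attach aspect imperfective iw- → iwyobiwami.
Attach tense future oh- → ohiwyobiwami.
Apply vowel harmony: ohiwyobiwami → ehiwyebiwami.
Vowel deletion: no change.

ehiwyebiwami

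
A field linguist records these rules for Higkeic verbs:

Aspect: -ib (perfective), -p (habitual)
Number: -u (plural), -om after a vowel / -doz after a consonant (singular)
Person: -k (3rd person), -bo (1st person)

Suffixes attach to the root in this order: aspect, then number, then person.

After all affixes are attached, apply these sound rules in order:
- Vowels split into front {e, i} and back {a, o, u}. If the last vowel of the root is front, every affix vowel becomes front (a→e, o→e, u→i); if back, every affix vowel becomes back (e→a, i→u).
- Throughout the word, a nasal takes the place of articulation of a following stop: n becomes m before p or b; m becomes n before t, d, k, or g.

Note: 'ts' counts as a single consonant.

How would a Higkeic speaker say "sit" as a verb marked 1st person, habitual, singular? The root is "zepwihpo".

Attach aspect habitual -p → zepwihpop.
Attach number singular -doz (after consonant 'p') → zepwihpopdoz.
Attach person 1st person -bo → zepwihpopdozbo.
Vowel harmony: no change.
Nasal assimilation: no change.

zepwihpopdozbo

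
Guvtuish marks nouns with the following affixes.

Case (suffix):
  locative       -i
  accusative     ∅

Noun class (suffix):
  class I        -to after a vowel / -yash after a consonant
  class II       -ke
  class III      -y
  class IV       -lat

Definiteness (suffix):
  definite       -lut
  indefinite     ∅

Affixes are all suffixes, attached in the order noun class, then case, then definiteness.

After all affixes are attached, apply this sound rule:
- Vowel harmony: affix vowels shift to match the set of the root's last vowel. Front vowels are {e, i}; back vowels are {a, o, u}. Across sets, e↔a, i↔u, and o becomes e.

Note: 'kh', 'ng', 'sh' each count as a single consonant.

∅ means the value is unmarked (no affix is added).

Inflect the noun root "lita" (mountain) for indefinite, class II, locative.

Attach noun class class II -ke → litake.
Attach case locative -i → litakei.
definiteness = indefinite: zero marking, form stays litakei.
Apply vowel harmony: litakei → litakau.

litakau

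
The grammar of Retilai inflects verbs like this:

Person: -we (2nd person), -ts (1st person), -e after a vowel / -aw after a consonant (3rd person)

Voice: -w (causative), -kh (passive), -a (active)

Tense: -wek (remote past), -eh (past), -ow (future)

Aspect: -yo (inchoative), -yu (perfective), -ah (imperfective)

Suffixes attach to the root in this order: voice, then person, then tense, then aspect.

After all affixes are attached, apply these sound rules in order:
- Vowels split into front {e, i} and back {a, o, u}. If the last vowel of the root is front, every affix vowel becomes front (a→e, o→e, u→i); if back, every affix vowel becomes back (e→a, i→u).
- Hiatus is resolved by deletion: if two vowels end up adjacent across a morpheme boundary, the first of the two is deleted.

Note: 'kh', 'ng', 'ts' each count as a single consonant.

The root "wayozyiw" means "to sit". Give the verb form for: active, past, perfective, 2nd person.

wayozyiwewehyi

Attach voice active -a → wayozyiwa.
Attach person 2nd person -we → wayozyiwawe.
Attach tense past -eh → wayozyiwaweeh.
Attach aspect perfective -yu → wayozyiwaweehyu.
Apply vowel harmony: wayozyiwaweehyu → wayozyiweweehyi.
Apply vowel deletion: wayozyiweweehyi → wayozyiwewehyi.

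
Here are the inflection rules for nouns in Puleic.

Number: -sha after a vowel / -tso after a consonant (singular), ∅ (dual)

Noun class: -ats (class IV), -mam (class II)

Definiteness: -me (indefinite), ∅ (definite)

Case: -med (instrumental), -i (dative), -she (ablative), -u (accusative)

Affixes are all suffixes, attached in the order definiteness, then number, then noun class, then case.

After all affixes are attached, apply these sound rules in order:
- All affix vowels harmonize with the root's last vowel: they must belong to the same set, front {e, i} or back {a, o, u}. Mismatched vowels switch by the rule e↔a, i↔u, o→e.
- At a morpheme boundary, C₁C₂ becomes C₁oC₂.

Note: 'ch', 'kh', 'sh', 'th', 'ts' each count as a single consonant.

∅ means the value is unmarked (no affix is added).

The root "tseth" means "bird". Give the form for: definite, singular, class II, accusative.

tsethotsememi

definiteness = definite: zero marking, form stays tseth.
Attach number singular -tso (after consonant 'th') → tsethtso.
Attach noun class class II -mam → tsethtsomam.
Attach case accusative -u → tsethtsomamu.
Apply vowel harmony: tsethtsomamu → tsethtsememi.
Apply epenthesis: tsethtsememi → tsethotsememi.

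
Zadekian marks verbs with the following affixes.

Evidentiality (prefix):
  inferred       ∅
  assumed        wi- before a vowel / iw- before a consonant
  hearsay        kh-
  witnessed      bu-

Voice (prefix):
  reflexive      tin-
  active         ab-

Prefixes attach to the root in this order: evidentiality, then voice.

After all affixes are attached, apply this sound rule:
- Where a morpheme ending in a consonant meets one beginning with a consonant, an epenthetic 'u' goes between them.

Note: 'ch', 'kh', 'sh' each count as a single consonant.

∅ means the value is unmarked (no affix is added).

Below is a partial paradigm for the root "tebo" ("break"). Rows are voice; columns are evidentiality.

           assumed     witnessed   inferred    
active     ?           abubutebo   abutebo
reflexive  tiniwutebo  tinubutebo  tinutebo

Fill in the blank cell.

Attach evidentiality assumed iw- (before consonant 't') → iwtebo.
Attach voice active ab- → abiwtebo.
Apply epenthesis: abiwtebo → abiwutebo.

abiwutebo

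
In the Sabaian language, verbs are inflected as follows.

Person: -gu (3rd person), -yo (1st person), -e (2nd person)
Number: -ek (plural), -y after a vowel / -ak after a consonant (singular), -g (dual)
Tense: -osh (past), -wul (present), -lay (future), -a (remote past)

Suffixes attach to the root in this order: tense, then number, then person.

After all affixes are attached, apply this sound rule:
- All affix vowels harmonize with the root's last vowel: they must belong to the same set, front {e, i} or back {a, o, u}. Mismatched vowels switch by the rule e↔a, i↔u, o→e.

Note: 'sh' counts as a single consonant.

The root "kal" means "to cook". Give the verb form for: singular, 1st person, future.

kallayakyo

Attach tense future -lay → kallay.
Attach number singular -ak (after consonant 'y') → kallayak.
Attach person 1st person -yo → kallayakyo.
Vowel harmony: no change.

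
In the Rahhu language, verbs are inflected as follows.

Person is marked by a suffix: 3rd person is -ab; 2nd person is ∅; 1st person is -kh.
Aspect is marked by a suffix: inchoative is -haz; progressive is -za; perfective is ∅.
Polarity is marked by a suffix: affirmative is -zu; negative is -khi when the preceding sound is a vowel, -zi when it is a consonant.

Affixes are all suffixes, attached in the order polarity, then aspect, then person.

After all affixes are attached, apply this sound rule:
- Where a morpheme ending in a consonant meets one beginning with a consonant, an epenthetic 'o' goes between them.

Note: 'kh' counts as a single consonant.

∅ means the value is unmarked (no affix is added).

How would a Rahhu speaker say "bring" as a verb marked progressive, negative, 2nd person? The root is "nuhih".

Attach polarity negative -zi (after consonant 'h') → nuhihzi.
Attach aspect progressive -za → nuhihziza.
person = 2nd person: zero marking, form stays nuhihziza.
Apply epenthesis: nuhihziza → nuhihoziza.

nuhihoziza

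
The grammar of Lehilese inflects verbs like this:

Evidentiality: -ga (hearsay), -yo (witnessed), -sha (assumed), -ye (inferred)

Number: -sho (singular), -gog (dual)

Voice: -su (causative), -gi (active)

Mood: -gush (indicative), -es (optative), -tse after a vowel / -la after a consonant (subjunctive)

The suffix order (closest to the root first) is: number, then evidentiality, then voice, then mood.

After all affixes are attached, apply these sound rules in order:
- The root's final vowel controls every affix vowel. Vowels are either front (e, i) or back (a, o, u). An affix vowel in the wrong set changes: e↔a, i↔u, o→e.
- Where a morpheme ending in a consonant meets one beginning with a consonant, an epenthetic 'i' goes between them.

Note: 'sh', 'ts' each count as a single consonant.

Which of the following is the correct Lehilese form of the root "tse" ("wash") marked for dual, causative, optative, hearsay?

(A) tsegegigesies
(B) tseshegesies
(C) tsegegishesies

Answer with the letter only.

A

Attach number dual -gog → tsegog.
Attach evidentiality hearsay -ga → tsegogga.
Attach voice causative -su → tsegoggasu.
Attach mood optative -es → tsegoggasues.
Apply vowel harmony: tsegoggasues → tsegeggesies.
Apply epenthesis: tsegeggesies → tsegegigesies.
So the correct form is tsegegigesies, option (A).
(C) tsegegishesies is wrong: it uses assumed instead of hearsay for evidentiality.
(B) tseshegesies is wrong: it uses singular instead of dual for number.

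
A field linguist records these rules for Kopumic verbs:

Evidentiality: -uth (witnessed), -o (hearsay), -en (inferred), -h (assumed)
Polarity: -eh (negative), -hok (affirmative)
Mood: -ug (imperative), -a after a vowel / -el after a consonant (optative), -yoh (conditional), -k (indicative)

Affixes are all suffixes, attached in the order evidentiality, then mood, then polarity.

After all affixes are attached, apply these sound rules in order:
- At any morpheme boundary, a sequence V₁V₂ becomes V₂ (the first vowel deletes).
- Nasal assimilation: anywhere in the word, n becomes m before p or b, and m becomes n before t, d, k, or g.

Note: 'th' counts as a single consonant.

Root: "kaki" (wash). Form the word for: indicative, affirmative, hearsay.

kakokhok

Attach evidentiality hearsay -o → kakio.
Attach mood indicative -k → kakiok.
Attach polarity affirmative -hok → kakiokhok.
Apply vowel deletion: kakiokhok → kakokhok.
Nasal assimilation: no change.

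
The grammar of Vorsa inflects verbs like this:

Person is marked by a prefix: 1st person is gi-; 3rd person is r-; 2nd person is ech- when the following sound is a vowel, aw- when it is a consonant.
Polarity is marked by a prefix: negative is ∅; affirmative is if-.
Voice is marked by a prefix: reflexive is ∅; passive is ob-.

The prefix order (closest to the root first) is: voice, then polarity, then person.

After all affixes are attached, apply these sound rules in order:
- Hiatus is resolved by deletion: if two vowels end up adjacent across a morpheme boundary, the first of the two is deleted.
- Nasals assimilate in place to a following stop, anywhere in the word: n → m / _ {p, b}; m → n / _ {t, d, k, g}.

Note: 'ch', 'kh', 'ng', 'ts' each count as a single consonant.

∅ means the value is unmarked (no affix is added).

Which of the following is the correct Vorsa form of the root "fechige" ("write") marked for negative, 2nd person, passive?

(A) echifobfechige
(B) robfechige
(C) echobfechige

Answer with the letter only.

C

Attach voice passive ob- → obfechige.
polarity = negative: zero marking, form stays obfechige.
Attach person 2nd person ech- (before vowel 'o') → echobfechige.
Vowel deletion: no change.
Nasal assimilation: no change.
So the correct form is echobfechige, option (C).
(B) robfechige is wrong: it uses 3rd person instead of 2nd person for person.
(A) echifobfechige is wrong: it uses affirmative instead of negative for polarity.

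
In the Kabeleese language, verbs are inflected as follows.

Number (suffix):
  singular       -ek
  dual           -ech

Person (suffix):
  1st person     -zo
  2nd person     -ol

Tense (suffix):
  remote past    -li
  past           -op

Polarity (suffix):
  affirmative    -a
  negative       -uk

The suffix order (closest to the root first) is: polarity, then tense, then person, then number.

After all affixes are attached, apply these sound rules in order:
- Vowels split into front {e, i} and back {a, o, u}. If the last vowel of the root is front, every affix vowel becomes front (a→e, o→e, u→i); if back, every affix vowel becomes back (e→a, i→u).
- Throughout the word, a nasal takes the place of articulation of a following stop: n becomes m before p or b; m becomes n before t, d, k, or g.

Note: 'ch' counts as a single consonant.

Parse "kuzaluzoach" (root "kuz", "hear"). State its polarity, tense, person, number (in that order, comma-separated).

affirmative, remote past, 1st person, dual

Segment: kuz-a-li-zo-ech.
polarity: -a → affirmative.
tense: -li → remote past.
person: -zo → 1st person.
number: -ech → dual.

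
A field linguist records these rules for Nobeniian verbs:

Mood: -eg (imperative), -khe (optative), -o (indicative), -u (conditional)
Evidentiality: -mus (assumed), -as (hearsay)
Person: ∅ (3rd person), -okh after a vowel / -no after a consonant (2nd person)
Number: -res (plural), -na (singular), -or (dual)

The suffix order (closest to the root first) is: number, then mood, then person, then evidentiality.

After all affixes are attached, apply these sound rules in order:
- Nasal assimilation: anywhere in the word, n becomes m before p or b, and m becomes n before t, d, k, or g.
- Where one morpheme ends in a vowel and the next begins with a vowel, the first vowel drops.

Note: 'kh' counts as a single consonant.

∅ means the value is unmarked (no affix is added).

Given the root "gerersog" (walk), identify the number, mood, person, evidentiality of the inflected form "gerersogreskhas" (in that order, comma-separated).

plural, optative, 3rd person, hearsay

Segment: gerersog-res-khe-as.
number: -res → plural.
mood: -khe → optative.
person: ∅ → 3rd person.
evidentiality: -as → hearsay.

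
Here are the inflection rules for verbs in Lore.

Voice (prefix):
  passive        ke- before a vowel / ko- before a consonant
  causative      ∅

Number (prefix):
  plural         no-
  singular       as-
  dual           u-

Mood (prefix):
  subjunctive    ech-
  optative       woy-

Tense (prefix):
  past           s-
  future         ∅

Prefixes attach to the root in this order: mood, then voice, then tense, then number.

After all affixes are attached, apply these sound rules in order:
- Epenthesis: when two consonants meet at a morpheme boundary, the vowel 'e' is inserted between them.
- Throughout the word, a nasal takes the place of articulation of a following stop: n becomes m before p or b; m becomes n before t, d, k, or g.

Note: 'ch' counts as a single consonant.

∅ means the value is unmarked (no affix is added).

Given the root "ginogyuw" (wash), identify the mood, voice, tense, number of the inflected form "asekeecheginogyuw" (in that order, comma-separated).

Segment: as-ke-ech-ginogyuw.
mood: ech- → subjunctive.
voice: ke/ko- → passive.
tense: ∅ → future.
number: as- → singular.

subjunctive, passive, future, singular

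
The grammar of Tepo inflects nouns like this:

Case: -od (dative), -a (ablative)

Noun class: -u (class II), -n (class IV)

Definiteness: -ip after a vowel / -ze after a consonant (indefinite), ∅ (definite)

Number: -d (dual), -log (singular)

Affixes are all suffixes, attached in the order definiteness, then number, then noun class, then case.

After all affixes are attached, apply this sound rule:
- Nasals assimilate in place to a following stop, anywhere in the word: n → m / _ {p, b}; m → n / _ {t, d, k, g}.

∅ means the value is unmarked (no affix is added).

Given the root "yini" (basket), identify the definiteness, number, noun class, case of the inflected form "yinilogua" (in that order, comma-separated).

definite, singular, class II, ablative

Segment: yini-log-u-a.
definiteness: ∅ → definite.
number: -log → singular.
noun class: -u → class II.
case: -a → ablative.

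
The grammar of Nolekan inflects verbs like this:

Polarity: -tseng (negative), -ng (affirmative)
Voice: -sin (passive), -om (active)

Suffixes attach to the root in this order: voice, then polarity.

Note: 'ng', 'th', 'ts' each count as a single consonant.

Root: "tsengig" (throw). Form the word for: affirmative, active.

Attach voice active -om → tsengigom.
Attach polarity affirmative -ng → tsengigomng.

tsengigomng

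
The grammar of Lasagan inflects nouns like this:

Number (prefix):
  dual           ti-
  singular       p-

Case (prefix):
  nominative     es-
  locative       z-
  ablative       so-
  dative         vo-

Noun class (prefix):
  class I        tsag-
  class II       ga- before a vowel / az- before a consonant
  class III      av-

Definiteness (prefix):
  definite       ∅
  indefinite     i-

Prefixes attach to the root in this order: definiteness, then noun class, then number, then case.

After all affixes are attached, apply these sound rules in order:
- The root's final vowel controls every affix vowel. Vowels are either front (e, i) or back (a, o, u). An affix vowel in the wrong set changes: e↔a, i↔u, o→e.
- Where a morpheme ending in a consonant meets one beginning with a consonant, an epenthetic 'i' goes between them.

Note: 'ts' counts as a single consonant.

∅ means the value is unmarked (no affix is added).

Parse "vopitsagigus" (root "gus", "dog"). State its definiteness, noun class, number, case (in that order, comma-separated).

definite, class I, singular, dative

Segment: vo-p-tsag-gus.
definiteness: ∅ → definite.
noun class: tsag- → class I.
number: p- → singular.
case: vo- → dative.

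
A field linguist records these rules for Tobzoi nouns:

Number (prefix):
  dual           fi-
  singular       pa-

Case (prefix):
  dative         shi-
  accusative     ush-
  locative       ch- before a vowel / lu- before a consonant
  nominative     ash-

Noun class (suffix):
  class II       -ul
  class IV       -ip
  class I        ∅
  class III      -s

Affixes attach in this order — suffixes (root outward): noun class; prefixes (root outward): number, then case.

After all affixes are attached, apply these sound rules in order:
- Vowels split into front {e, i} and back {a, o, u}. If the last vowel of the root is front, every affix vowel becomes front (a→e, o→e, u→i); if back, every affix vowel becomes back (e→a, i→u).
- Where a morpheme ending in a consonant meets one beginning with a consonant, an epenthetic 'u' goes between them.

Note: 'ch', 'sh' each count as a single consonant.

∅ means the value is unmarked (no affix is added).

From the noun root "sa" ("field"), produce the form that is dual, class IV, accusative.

Attach number dual fi- → fisa.
Attach noun class class IV -ip → fisaip.
Attach case accusative ush- → ushfisaip.
Apply vowel harmony: ushfisaip → ushfusaup.
Apply epenthesis: ushfusaup → ushufusaup.

ushufusaup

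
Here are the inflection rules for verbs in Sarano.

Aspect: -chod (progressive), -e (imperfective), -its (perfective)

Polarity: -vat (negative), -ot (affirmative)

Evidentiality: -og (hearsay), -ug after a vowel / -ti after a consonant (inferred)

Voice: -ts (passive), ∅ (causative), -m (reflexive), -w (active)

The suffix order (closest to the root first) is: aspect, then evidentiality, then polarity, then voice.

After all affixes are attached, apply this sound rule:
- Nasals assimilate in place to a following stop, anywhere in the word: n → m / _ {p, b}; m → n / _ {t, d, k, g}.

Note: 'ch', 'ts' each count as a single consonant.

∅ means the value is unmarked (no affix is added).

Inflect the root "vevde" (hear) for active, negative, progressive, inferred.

Attach aspect progressive -chod → vevdechod.
Attach evidentiality inferred -ti (after consonant 'd') → vevdechodti.
Attach polarity negative -vat → vevdechodtivat.
Attach voice active -w → vevdechodtivatw.
Nasal assimilation: no change.

vevdechodtivatw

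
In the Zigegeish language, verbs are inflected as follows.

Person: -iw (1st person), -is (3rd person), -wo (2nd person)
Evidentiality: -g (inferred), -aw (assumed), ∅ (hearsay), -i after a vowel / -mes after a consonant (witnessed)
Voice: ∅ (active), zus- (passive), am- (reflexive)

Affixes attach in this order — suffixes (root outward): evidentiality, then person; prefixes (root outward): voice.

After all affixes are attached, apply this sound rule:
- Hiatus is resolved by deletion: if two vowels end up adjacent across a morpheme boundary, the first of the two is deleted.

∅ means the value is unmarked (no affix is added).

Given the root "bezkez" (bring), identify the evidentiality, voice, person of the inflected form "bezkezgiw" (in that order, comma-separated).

Segment: bezkez-g-iw.
evidentiality: -g → inferred.
voice: ∅ → active.
person: -iw → 1st person.

inferred, active, 1st person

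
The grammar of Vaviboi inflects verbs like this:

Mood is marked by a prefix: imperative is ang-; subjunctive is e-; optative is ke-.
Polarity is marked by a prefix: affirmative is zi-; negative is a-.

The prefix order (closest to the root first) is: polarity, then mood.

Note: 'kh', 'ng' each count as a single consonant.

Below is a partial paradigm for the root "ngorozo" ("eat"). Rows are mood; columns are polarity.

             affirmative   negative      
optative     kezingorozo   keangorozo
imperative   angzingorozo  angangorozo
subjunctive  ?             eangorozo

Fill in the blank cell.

ezingorozo

Attach polarity affirmative zi- → zingorozo.
Attach mood subjunctive e- → ezingorozo.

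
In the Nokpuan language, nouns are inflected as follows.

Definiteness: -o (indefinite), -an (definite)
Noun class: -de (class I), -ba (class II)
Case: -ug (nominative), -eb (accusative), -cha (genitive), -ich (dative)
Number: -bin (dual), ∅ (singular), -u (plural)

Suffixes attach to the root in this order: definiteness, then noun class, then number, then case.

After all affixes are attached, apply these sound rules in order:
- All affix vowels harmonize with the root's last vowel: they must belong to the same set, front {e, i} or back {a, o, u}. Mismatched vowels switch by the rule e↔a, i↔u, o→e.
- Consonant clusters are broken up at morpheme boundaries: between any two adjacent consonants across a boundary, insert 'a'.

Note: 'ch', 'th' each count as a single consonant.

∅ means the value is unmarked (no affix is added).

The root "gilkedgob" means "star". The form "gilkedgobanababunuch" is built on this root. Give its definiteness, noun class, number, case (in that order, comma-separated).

Segment: gilkedgob-an-ba-bin-ich.
definiteness: -an → definite.
noun class: -ba → class II.
number: -bin → dual.
case: -ich → dative.

definite, class II, dual, dative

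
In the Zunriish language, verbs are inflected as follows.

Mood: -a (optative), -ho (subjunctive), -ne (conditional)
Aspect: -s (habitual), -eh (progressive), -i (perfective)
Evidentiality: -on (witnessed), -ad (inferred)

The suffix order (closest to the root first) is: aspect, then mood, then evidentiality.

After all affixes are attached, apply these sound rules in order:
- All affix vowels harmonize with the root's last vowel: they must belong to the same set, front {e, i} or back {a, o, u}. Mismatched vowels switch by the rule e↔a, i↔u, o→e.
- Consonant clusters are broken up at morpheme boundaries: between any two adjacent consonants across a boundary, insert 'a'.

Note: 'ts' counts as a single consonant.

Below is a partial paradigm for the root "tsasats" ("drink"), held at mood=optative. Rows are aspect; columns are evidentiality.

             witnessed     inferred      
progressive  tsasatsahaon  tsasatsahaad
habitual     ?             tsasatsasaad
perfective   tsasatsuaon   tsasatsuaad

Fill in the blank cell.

Attach aspect habitual -s → tsasatss.
Attach mood optative -a → tsasatssa.
Attach evidentiality witnessed -on → tsasatssaon.
Vowel harmony: no change.
Apply epenthesis: tsasatssaon → tsasatsasaon.

tsasatsasaon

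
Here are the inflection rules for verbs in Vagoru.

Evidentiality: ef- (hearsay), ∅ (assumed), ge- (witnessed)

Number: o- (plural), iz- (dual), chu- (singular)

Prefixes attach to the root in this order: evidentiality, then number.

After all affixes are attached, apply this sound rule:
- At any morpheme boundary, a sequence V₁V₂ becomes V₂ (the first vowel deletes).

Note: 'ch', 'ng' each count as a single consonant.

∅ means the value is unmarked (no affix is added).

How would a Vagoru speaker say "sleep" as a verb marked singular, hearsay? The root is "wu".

chefwu

Attach evidentiality hearsay ef- → efwu.
Attach number singular chu- → chuefwu.
Apply vowel deletion: chuefwu → chefwu.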